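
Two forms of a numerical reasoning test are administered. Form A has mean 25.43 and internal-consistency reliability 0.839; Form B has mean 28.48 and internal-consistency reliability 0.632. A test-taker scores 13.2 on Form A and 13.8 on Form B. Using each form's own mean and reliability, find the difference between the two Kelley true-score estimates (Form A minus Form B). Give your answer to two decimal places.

-4.03

T̂_A = 0.839(13.2) + 0.161(25.43) = 15.1690
T̂_B = 0.632(13.8) + 0.368(28.48) = 19.2022
T̂_A − T̂_B = -4.0332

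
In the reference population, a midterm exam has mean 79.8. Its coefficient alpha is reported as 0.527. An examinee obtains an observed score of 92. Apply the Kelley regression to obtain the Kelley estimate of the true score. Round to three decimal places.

86.229

Kelley's formula gives T̂ = 0.527·92 + 0.473·79.8 = 48.484 + 37.7454 = 86.2294.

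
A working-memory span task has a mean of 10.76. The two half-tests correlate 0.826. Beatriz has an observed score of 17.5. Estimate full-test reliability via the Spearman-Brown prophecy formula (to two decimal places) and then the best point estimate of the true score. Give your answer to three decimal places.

Spearman-Brown: ρ = 2r/(1 + r) = 2(0.826)/(1 + 0.826) = 1.6520/1.826 = 0.9047 → 0.90
Regress the observed score toward the mean by the unreliability: T̂ = 0.90·17.5 + 0.10·10.76 = 15.750 + 1.0760 = 16.8260.

16.826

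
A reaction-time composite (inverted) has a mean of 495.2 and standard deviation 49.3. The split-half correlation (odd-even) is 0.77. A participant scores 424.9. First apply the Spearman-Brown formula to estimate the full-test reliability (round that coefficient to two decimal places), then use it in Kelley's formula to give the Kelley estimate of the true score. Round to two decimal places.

Spearman-Brown: ρ = 2r/(1 + r) = 2(0.77)/(1 + 0.77) = 1.540/1.77 = 0.8701 → 0.87
T̂ = ρX + (1 − ρ)μ
  = 0.87 × 424.9 + 0.13 × 495.2
  = 369.663 + 64.376
  = 434.039
  ≈ 434.04

434.04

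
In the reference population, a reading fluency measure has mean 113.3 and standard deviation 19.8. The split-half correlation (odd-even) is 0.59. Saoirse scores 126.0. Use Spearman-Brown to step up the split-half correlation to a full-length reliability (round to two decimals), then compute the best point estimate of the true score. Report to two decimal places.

Spearman-Brown: ρ = 2r/(1 + r) = 2(0.59)/(1 + 0.59) = 1.180/1.59 = 0.7421 → 0.74
T̂ = ρX + (1 − ρ)μ
  = 0.74 × 126.0 + 0.26 × 113.3
  = 93.240 + 29.458
  = 122.698
  ≈ 122.70

122.70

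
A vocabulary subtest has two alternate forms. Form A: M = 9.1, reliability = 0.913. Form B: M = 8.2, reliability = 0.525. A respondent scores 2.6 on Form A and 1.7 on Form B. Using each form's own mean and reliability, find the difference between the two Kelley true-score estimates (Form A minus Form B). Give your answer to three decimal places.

-1.622

T̂_A = 0.913(2.6) + 0.087(9.1) = 3.16550
T̂_B = 0.525(1.7) + 0.475(8.2) = 4.78750
T̂_A − T̂_B = -1.62200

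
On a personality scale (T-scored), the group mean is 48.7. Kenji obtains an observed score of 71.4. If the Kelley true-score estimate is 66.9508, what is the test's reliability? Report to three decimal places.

T̂ = ρX + (1 − ρ)μ  ⇒  T̂ − μ = ρ(X − μ)
ρ = (T̂ − μ)/(X − μ) = (66.9508 − 48.7) / (71.4 − 48.7) = 18.2508 / 22.7 = 0.80400

0.804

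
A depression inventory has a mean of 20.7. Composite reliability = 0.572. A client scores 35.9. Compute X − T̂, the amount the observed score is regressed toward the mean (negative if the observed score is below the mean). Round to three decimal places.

T̂ = ρX + (1 − ρ)μ
  = 0.572 × 35.9 + 0.428 × 20.7
  = 20.5348 + 8.8596
  = 29.39440
  ≈ 29.3944
X − T̂ = 35.9 − 29.3944 = 6.5056 → 6.506

6.506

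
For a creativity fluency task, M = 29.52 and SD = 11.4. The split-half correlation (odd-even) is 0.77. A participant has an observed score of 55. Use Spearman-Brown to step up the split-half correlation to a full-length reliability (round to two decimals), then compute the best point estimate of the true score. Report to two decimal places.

Spearman-Brown: ρ = 2r/(1 + r) = 2(0.77)/(1 + 0.77) = 1.540/1.77 = 0.8701 → 0.87
T̂ = 0.87(55) + 0.13(29.52) = 47.85 + 3.8376 = 51.688 → 51.69

51.69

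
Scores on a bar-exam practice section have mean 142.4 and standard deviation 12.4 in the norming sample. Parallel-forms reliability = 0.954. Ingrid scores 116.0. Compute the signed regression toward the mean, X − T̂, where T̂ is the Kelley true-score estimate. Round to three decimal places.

-1.214

Kelley's formula gives T̂ = 0.954·116.0 + 0.046·142.4 = 110.6640 + 6.5504 = 117.21440.
X − T̂ = 116.0 − 117.2144 = -1.2144 → -1.214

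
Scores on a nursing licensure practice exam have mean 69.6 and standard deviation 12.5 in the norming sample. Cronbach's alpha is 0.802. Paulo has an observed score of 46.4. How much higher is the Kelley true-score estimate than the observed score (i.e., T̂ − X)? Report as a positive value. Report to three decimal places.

T̂ = 0.802(46.4) + 0.198(69.6) = 37.2128 + 13.7808 = 50.99360 → 50.9936
T̂ − X = 50.9936 − 46.4 = 4.5936 → 4.594

4.594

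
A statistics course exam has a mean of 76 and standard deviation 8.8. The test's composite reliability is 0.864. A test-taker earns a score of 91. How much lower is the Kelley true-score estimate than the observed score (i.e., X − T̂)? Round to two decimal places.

2.04

T̂ = 0.864(91) + 0.136(76) = 78.624 + 10.336 = 88.9600 → 88.960
X − T̂ = 91 − 88.960 = 2.040 → 2.04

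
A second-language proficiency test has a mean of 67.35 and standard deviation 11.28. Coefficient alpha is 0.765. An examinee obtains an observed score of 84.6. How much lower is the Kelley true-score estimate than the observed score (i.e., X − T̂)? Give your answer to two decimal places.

T̂ = 0.765(84.6) + 0.235(67.35) = 64.7190 + 15.82725 = 80.5462 → 80.546
X − T̂ = 84.6 − 80.546 = 4.054 → 4.05

4.05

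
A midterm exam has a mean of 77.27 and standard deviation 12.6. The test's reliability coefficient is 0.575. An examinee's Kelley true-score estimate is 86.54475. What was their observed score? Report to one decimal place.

93.4

T̂ = ρX + (1 − ρ)μ  ⇒  X = (T̂ − (1 − ρ)μ) / ρ
X = (86.54475 − 0.425 × 77.27) / 0.575 = (86.54475 − 32.83975) / 0.575 = 53.70500 / 0.575 = 93.400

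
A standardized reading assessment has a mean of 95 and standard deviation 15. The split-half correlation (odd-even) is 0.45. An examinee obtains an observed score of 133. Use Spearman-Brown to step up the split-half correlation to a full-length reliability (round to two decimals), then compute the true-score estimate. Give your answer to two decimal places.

Spearman-Brown: ρ = 2r/(1 + r) = 2(0.45)/(1 + 0.45) = 0.900/1.45 = 0.6207 → 0.62
Weight the observed score by reliability and the mean by (1 − reliability): T̂ = 0.62·133 + 0.38·95 = 82.46 + 36.10 = 118.560.

118.56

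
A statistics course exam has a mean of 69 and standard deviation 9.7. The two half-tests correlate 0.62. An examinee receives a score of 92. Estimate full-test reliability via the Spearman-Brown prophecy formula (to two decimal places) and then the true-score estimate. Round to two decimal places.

Spearman-Brown: ρ = 2r/(1 + r) = 2(0.62)/(1 + 0.62) = 1.240/1.62 = 0.7654 → 0.77
T̂ = 0.77(92) + 0.23(69) = 70.84 + 15.87 = 86.710 → 86.71

86.71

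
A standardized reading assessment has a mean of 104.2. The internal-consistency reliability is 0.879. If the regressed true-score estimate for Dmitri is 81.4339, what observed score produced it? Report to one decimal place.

78.3

T̂ = ρX + (1 − ρ)μ  ⇒  X = (T̂ − (1 − ρ)μ) / ρ
X = (81.4339 − 0.121 × 104.2) / 0.879 = (81.4339 − 12.6082) / 0.879 = 68.8257 / 0.879 = 78.300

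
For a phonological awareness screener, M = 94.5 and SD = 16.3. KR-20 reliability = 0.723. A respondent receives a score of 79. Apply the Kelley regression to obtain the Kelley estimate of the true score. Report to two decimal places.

T̂ = 0.723(79) + 0.277(94.5) = 57.117 + 26.1765 = 83.293 → 83.29

83.29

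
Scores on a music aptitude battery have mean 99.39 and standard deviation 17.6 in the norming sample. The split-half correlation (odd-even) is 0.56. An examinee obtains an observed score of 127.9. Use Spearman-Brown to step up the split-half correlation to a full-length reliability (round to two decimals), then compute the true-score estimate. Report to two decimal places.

119.92

Spearman-Brown: ρ = 2r/(1 + r) = 2(0.56)/(1 + 0.56) = 1.120/1.56 = 0.7179 → 0.72
T̂ = 0.72(127.9) + 0.28(99.39) = 92.088 + 27.8292 = 119.917 → 119.92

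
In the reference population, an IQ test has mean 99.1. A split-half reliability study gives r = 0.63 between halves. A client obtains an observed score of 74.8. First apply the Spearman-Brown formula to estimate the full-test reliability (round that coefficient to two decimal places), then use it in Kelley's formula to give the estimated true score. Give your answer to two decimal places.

Spearman-Brown: ρ = 2r/(1 + r) = 2(0.63)/(1 + 0.63) = 1.260/1.63 = 0.7730 → 0.77
Regress the observed score toward the mean by the unreliability: T̂ = 0.77·74.8 + 0.23·99.1 = 57.596 + 22.793 = 80.389.

80.39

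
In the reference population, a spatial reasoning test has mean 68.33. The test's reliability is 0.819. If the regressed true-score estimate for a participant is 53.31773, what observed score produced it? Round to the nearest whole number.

50

T̂ = ρX + (1 − ρ)μ  ⇒  X = (T̂ − (1 − ρ)μ) / ρ
X = (53.31773 − 0.181 × 68.33) / 0.819 = (53.31773 − 12.36773) / 0.819 = 40.95000 / 0.819 = 50.00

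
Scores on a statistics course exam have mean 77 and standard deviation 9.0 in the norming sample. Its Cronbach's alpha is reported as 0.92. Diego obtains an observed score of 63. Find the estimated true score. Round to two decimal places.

64.12

T̂ = 0.92(63) + 0.08(77) = 57.96 + 6.16 = 64.120 → 64.12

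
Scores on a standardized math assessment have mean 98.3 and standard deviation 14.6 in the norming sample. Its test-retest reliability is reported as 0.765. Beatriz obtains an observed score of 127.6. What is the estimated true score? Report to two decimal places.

120.71

T̂ = 0.765(127.6) + 0.235(98.3) = 97.6140 + 23.1005 = 120.715 → 120.71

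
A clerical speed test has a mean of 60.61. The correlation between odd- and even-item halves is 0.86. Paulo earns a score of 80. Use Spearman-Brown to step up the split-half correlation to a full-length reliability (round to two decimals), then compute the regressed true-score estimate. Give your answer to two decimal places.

78.45

Spearman-Brown: ρ = 2r/(1 + r) = 2(0.86)/(1 + 0.86) = 1.720/1.86 = 0.9247 → 0.92
Kelley's formula gives T̂ = 0.92·80 + 0.08·60.61 = 73.60 + 4.8488 = 78.449.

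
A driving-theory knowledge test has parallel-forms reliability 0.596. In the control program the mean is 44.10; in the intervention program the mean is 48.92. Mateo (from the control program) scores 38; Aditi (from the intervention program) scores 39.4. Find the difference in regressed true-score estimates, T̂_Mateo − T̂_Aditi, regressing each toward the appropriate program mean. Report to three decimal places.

T̂_Mateo = 0.596(38) + 0.404(44.10) = 40.46440
T̂_Aditi = 0.596(39.4) + 0.404(48.92) = 43.24608
Difference = 40.46440 − 43.24608 = -2.78168

-2.782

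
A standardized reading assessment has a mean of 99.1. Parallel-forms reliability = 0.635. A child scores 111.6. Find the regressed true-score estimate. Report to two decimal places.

107.04

Regress the observed score toward the mean by the unreliability: T̂ = 0.635·111.6 + 0.365·99.1 = 70.8660 + 36.1715 = 107.037.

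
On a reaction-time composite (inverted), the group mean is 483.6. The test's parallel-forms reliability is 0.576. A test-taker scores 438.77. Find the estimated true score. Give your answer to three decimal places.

T̂ = 0.576(438.77) + 0.424(483.6) = 252.73152 + 205.0464 = 457.7779 → 457.778

457.778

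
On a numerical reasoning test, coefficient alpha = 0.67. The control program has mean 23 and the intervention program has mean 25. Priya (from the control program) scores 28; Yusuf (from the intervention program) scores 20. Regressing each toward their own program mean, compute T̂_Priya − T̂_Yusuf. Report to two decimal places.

T̂_Priya = 0.67(28) + 0.33(23) = 26.3500
T̂_Yusuf = 0.67(20) + 0.33(25) = 21.6500
Difference = 26.3500 − 21.6500 = 4.7000

4.70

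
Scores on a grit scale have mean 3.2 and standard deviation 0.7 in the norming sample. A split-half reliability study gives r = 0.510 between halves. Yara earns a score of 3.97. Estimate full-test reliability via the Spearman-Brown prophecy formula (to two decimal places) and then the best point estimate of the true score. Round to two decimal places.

3.72

Spearman-Brown: ρ = 2r/(1 + r) = 2(0.510)/(1 + 0.510) = 1.0200/1.510 = 0.6755 → 0.68
T̂ = 0.68(3.97) + 0.32(3.2) = 2.6996 + 1.024 = 3.724 → 3.72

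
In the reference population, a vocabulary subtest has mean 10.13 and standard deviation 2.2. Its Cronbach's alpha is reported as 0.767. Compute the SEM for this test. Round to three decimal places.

1.062

SEM = SD · √(1 − ρ) = 2.2 × √0.233 = 2.2 × 0.4827 = 1.0619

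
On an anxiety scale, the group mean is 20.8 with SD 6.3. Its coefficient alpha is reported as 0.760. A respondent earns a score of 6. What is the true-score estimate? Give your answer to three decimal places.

9.552

T̂ = ρX + (1 − ρ)μ
  = 0.760 × 6 + 0.240 × 20.8
  = 4.560 + 4.9920
  = 9.5520
  ≈ 9.552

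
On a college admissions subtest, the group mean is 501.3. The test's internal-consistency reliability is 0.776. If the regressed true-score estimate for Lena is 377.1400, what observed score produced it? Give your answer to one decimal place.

T̂ = ρX + (1 − ρ)μ  ⇒  X = (T̂ − (1 − ρ)μ) / ρ
X = (377.1400 − 0.224 × 501.3) / 0.776 = (377.1400 − 112.2912) / 0.776 = 264.8488 / 0.776 = 341.300

341.3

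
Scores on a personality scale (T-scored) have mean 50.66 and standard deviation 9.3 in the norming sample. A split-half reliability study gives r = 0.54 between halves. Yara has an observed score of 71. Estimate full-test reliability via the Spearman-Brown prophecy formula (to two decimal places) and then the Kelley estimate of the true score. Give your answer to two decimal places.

Spearman-Brown: ρ = 2r/(1 + r) = 2(0.54)/(1 + 0.54) = 1.080/1.54 = 0.7013 → 0.70
T̂ = ρX + (1 − ρ)μ
  = 0.70 × 71 + 0.30 × 50.66
  = 49.70 + 15.1980
  = 64.898
  ≈ 64.90

64.90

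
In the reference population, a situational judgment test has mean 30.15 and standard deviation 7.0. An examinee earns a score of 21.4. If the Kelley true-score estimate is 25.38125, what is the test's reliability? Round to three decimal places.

T̂ = ρX + (1 − ρ)μ  ⇒  T̂ − μ = ρ(X − μ)
ρ = (T̂ − μ)/(X − μ) = (25.38125 − 30.15) / (21.4 − 30.15) = -4.76875 / -8.75 = 0.54500

0.545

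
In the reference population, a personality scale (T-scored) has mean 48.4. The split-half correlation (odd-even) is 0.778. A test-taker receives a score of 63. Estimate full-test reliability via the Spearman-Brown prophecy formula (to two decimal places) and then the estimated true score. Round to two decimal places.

61.25

Spearman-Brown: ρ = 2r/(1 + r) = 2(0.778)/(1 + 0.778) = 1.5560/1.778 = 0.8751 → 0.88
T̂ = ρX + (1 − ρ)μ
  = 0.88 × 63 + 0.12 × 48.4
  = 55.44 + 5.808
  = 61.248
  ≈ 61.25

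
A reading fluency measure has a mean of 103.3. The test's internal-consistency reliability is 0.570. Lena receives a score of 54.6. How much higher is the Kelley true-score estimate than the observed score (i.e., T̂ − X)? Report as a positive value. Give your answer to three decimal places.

20.941

T̂ = ρX + (1 − ρ)μ
  = 0.570 × 54.6 + 0.430 × 103.3
  = 31.1220 + 44.4190
  = 75.54100
  ≈ 75.5410
T̂ − X = 75.5410 − 54.6 = 20.9410 → 20.941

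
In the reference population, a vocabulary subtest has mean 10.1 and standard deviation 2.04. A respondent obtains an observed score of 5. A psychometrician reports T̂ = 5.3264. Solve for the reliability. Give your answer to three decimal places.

0.936

T̂ = ρX + (1 − ρ)μ  ⇒  T̂ − μ = ρ(X − μ)
ρ = (T̂ − μ)/(X − μ) = (5.3264 − 10.1) / (5 − 10.1) = -4.7736 / -5.1 = 0.93600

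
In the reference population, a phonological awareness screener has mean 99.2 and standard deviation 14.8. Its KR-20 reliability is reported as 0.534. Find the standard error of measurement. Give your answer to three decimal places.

10.103

SEM = SD · √(1 − ρ) = 14.8 × √0.466 = 14.8 × 0.6826 = 10.1031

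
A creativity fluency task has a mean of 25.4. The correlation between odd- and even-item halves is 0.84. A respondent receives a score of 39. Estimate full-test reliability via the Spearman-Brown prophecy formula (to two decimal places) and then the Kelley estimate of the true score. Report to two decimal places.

Spearman-Brown: ρ = 2r/(1 + r) = 2(0.84)/(1 + 0.84) = 1.680/1.84 = 0.9130 → 0.91
Kelley's formula gives T̂ = 0.91·39 + 0.09·25.4 = 35.49 + 2.286 = 37.776.

37.78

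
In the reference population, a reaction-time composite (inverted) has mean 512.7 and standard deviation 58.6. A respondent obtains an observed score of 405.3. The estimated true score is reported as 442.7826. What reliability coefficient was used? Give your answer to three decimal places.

T̂ = ρX + (1 − ρ)μ  ⇒  T̂ − μ = ρ(X − μ)
ρ = (T̂ − μ)/(X − μ) = (442.7826 − 512.7) / (405.3 − 512.7) = -69.9174 / -107.4 = 0.65100

0.651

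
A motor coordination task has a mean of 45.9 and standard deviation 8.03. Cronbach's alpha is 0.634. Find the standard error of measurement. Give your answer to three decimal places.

4.858

SEM = SD · √(1 − ρ) = 8.03 × √0.366 = 8.03 × 0.6050 = 4.8580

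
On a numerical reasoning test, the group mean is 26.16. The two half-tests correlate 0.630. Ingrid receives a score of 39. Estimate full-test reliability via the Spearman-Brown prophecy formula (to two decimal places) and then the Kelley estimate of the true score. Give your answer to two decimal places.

36.05

Spearman-Brown: ρ = 2r/(1 + r) = 2(0.630)/(1 + 0.630) = 1.2600/1.630 = 0.7730 → 0.77
T̂ = 0.77(39) + 0.23(26.16) = 30.03 + 6.0168 = 36.047 → 36.05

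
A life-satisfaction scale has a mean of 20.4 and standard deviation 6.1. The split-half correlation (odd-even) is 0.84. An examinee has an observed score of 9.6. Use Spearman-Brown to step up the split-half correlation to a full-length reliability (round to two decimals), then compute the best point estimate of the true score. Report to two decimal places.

10.57

Spearman-Brown: ρ = 2r/(1 + r) = 2(0.84)/(1 + 0.84) = 1.680/1.84 = 0.9130 → 0.91
T̂ = 0.91(9.6) + 0.09(20.4) = 8.736 + 1.836 = 10.572 → 10.57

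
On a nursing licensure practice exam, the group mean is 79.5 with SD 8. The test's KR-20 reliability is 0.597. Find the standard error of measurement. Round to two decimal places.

SEM = SD · √(1 − ρ) = 8 × √0.403 = 8 × 0.6348 = 5.079

5.08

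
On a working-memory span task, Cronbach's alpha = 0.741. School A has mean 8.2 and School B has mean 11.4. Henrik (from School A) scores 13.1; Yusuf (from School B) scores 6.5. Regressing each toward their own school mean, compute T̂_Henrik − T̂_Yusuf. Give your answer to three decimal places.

4.062

T̂_Henrik = 0.741(13.1) + 0.259(8.2) = 11.83090
T̂_Yusuf = 0.741(6.5) + 0.259(11.4) = 7.76910
Difference = 11.83090 − 7.76910 = 4.06180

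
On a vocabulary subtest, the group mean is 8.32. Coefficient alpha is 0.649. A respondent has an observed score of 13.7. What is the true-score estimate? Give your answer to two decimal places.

T̂ = ρX + (1 − ρ)μ
  = 0.649 × 13.7 + 0.351 × 8.32
  = 8.8913 + 2.92032
  = 11.812
  ≈ 11.81

11.81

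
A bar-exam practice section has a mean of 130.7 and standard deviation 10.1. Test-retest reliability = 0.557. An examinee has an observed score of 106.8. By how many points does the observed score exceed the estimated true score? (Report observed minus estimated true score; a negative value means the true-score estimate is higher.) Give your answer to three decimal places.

T̂ = 0.557(106.8) + 0.443(130.7) = 59.4876 + 57.9001 = 117.38770 → 117.3877
X − T̂ = 106.8 − 117.3877 = -10.5877 → -10.588

-10.588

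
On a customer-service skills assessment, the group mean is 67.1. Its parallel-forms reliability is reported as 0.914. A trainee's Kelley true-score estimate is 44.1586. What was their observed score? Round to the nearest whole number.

42

T̂ = ρX + (1 − ρ)μ  ⇒  X = (T̂ − (1 − ρ)μ) / ρ
X = (44.1586 − 0.086 × 67.1) / 0.914 = (44.1586 − 5.7706) / 0.914 = 38.3880 / 0.914 = 42.00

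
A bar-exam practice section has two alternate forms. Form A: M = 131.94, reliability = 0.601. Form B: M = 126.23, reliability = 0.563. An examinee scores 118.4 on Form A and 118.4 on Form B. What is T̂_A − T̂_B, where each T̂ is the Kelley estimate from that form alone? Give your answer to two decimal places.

1.98

T̂_A = 0.601(118.4) + 0.399(131.94) = 123.8025
T̂_B = 0.563(118.4) + 0.437(126.23) = 121.8217
T̂_A − T̂_B = 1.9807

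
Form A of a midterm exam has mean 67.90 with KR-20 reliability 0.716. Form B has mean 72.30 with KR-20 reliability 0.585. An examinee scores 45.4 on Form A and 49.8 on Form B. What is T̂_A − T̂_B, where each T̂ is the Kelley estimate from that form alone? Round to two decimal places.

-7.35

T̂_A = 0.716(45.4) + 0.284(67.90) = 51.7900
T̂_B = 0.585(49.8) + 0.415(72.30) = 59.1375
T̂_A − T̂_B = -7.3475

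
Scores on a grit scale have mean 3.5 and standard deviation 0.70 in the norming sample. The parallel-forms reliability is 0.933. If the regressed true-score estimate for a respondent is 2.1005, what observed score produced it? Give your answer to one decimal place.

T̂ = ρX + (1 − ρ)μ  ⇒  X = (T̂ − (1 − ρ)μ) / ρ
X = (2.1005 − 0.067 × 3.5) / 0.933 = (2.1005 − 0.2345) / 0.933 = 1.8660 / 0.933 = 2.000

2.0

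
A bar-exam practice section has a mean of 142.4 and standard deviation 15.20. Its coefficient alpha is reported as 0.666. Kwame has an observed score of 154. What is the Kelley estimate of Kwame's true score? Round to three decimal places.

Weight the observed score by reliability and the mean by (1 − reliability): T̂ = 0.666·154 + 0.334·142.4 = 102.564 + 47.5616 = 150.1256.

150.126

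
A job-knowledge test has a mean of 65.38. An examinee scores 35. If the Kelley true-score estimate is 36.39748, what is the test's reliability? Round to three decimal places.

T̂ = ρX + (1 − ρ)μ  ⇒  T̂ − μ = ρ(X − μ)
ρ = (T̂ − μ)/(X − μ) = (36.39748 − 65.38) / (35 − 65.38) = -28.98252 / -30.38 = 0.95400

0.954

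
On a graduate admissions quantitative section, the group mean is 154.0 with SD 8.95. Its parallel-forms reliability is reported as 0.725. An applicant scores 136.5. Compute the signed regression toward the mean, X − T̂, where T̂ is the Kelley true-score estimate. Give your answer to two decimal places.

Regress the observed score toward the mean by the unreliability: T̂ = 0.725·136.5 + 0.275·154.0 = 98.9625 + 42.3500 = 141.3125.
X − T̂ = 136.5 − 141.312 = -4.812 → -4.81

-4.81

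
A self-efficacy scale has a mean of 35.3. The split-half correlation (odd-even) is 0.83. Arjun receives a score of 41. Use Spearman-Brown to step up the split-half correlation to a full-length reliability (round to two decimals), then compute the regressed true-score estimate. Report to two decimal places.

Spearman-Brown: ρ = 2r/(1 + r) = 2(0.83)/(1 + 0.83) = 1.660/1.83 = 0.9071 → 0.91
Kelley's formula gives T̂ = 0.91·41 + 0.09·35.3 = 37.31 + 3.177 = 40.487.

40.49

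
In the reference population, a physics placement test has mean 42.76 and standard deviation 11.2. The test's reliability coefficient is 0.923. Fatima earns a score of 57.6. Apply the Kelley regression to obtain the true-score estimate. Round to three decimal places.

56.457

T̂ = ρX + (1 − ρ)μ
  = 0.923 × 57.6 + 0.077 × 42.76
  = 53.1648 + 3.29252
  = 56.4573
  ≈ 56.457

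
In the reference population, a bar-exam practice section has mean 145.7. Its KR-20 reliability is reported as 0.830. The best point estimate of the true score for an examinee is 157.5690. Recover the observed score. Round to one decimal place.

160.0

T̂ = ρX + (1 − ρ)μ  ⇒  X = (T̂ − (1 − ρ)μ) / ρ
X = (157.5690 − 0.170 × 145.7) / 0.830 = (157.5690 − 24.7690) / 0.830 = 132.8000 / 0.830 = 160.000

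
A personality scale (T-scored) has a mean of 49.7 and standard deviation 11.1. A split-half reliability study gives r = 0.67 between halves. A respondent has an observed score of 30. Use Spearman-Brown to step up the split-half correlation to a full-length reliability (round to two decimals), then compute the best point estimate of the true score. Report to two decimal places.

Spearman-Brown: ρ = 2r/(1 + r) = 2(0.67)/(1 + 0.67) = 1.340/1.67 = 0.8024 → 0.80
Kelley's formula gives T̂ = 0.80·30 + 0.20·49.7 = 24.00 + 9.940 = 33.940.

33.94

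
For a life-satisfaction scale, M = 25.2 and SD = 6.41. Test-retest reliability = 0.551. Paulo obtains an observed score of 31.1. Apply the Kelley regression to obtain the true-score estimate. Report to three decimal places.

28.451

Kelley's formula gives T̂ = 0.551·31.1 + 0.449·25.2 = 17.1361 + 11.3148 = 28.4509.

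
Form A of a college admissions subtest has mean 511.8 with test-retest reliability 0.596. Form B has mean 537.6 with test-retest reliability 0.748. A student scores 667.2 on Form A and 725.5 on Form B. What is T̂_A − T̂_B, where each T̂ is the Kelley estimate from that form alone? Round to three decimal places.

-73.731

T̂_A = 0.596(667.2) + 0.404(511.8) = 604.41840
T̂_B = 0.748(725.5) + 0.252(537.6) = 678.14920
T̂_A − T̂_B = -73.73080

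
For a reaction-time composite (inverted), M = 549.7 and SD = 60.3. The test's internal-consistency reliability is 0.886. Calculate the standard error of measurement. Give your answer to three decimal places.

20.360

SEM = SD · √(1 − ρ) = 60.3 × √0.114 = 60.3 × 0.3376 = 20.3596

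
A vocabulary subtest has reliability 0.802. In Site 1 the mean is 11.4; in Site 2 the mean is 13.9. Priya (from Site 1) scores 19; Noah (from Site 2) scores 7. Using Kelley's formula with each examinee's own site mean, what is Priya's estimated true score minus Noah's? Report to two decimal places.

9.13

T̂_Priya = 0.802(19) + 0.198(11.4) = 17.4952
T̂_Noah = 0.802(7) + 0.198(13.9) = 8.3662
Difference = 17.4952 − 8.3662 = 9.1290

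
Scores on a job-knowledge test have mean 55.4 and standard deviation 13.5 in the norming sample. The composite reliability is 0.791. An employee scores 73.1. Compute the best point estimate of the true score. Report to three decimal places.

69.401

T̂ = 0.791(73.1) + 0.209(55.4) = 57.8221 + 11.5786 = 69.4007 → 69.401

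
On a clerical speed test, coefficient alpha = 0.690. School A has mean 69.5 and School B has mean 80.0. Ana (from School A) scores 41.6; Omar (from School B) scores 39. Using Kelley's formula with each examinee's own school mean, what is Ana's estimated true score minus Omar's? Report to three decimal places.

T̂_Ana = 0.690(41.6) + 0.310(69.5) = 50.24900
T̂_Omar = 0.690(39) + 0.310(80.0) = 51.71000
Difference = 50.24900 − 51.71000 = -1.46100

-1.461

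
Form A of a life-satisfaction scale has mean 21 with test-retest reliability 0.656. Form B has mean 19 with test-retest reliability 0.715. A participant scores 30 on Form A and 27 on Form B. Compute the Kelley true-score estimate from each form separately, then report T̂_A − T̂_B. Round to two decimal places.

T̂_A = 0.656(30) + 0.344(21) = 26.9040
T̂_B = 0.715(27) + 0.285(19) = 24.7200
T̂_A − T̂_B = 2.1840

2.18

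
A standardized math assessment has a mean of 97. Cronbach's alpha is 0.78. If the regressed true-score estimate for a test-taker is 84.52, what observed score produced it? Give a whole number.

81

T̂ = ρX + (1 − ρ)μ  ⇒  X = (T̂ − (1 − ρ)μ) / ρ
X = (84.52 − 0.22 × 97) / 0.78 = (84.52 − 21.34) / 0.78 = 63.18 / 0.78 = 81.00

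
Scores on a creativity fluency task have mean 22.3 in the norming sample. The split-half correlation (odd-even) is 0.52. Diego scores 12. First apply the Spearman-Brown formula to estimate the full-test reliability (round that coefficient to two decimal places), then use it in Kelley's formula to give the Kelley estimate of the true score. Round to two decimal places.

Spearman-Brown: ρ = 2r/(1 + r) = 2(0.52)/(1 + 0.52) = 1.040/1.52 = 0.6842 → 0.68
Kelley's formula gives T̂ = 0.68·12 + 0.32·22.3 = 8.16 + 7.136 = 15.296.

15.30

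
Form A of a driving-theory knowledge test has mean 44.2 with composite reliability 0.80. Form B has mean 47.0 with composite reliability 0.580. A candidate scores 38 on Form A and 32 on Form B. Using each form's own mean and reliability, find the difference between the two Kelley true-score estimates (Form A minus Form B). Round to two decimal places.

T̂_A = 0.80(38) + 0.20(44.2) = 39.2400
T̂_B = 0.580(32) + 0.420(47.0) = 38.3000
T̂_A − T̂_B = 0.9400

0.94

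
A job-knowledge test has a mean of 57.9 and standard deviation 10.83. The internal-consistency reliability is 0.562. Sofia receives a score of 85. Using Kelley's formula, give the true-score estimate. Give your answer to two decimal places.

Weight the observed score by reliability and the mean by (1 − reliability): T̂ = 0.562·85 + 0.438·57.9 = 47.770 + 25.3602 = 73.130.

73.13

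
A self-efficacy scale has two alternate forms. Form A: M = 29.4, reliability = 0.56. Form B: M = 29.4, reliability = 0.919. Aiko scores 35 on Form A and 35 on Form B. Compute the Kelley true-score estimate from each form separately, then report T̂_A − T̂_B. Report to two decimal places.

-2.01

T̂_A = 0.56(35) + 0.44(29.4) = 32.5360
T̂_B = 0.919(35) + 0.081(29.4) = 34.5464
T̂_A − T̂_B = -2.0104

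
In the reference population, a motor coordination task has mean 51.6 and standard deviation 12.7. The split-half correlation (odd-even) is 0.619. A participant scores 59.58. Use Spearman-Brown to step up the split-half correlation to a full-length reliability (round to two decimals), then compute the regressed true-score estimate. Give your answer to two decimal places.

Spearman-Brown: ρ = 2r/(1 + r) = 2(0.619)/(1 + 0.619) = 1.2380/1.619 = 0.7647 → 0.76
T̂ = ρX + (1 − ρ)μ
  = 0.76 × 59.58 + 0.24 × 51.6
  = 45.2808 + 12.384
  = 57.665
  ≈ 57.66

57.66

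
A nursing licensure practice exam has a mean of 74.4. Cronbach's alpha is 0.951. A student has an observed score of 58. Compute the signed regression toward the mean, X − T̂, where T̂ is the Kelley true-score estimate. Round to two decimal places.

T̂ = ρX + (1 − ρ)μ
  = 0.951 × 58 + 0.049 × 74.4
  = 55.158 + 3.6456
  = 58.8036
  ≈ 58.804
X − T̂ = 58 − 58.804 = -0.804 → -0.80

-0.80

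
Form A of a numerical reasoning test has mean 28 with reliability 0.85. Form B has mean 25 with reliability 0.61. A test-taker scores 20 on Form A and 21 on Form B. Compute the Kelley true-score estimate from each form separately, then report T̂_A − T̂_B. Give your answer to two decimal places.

T̂_A = 0.85(20) + 0.15(28) = 21.2000
T̂_B = 0.61(21) + 0.39(25) = 22.5600
T̂_A − T̂_B = -1.3600

-1.36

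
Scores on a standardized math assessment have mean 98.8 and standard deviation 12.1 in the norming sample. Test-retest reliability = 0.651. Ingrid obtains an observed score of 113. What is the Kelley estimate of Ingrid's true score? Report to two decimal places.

T̂ = ρX + (1 − ρ)μ
  = 0.651 × 113 + 0.349 × 98.8
  = 73.563 + 34.4812
  = 108.044
  ≈ 108.04

108.04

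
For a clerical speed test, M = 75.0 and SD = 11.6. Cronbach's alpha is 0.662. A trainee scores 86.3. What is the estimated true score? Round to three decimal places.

T̂ = ρX + (1 − ρ)μ
  = 0.662 × 86.3 + 0.338 × 75.0
  = 57.1306 + 25.3500
  = 82.4806
  ≈ 82.481

82.481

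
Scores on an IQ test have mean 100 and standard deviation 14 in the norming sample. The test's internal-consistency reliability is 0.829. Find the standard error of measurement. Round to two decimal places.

SEM = SD · √(1 − ρ) = 14 × √0.171 = 14 × 0.4135 = 5.789

5.79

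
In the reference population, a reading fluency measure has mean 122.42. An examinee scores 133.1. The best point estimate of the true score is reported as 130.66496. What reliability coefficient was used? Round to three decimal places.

T̂ = ρX + (1 − ρ)μ  ⇒  T̂ − μ = ρ(X − μ)
ρ = (T̂ − μ)/(X − μ) = (130.66496 − 122.42) / (133.1 − 122.42) = 8.24496 / 10.68 = 0.77200

0.772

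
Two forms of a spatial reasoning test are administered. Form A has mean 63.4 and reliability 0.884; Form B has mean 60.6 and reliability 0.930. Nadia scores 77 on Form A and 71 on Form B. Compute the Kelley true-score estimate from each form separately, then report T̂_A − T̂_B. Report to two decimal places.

5.15

T̂_A = 0.884(77) + 0.116(63.4) = 75.4224
T̂_B = 0.930(71) + 0.070(60.6) = 70.2720
T̂_A − T̂_B = 5.1504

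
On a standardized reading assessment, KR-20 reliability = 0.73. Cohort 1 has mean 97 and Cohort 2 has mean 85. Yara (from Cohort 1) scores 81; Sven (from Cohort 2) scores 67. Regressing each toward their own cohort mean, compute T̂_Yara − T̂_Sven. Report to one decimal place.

13.5

T̂_Yara = 0.73(81) + 0.27(97) = 85.320
T̂_Sven = 0.73(67) + 0.27(85) = 71.860
Difference = 85.320 − 71.860 = 13.460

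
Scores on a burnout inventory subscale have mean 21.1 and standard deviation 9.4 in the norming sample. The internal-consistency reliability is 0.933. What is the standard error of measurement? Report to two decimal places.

SEM = SD · √(1 − ρ) = 9.4 × √0.067 = 9.4 × 0.2588 = 2.433

2.43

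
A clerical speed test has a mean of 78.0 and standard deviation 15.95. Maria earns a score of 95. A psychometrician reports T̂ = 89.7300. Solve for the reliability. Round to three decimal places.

T̂ = ρX + (1 − ρ)μ  ⇒  T̂ − μ = ρ(X − μ)
ρ = (T̂ − μ)/(X − μ) = (89.7300 − 78.0) / (95 − 78.0) = 11.7300 / 17.0 = 0.69000

0.690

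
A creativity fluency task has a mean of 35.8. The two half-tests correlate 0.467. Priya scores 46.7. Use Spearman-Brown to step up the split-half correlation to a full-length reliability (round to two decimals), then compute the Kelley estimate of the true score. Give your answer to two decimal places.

Spearman-Brown: ρ = 2r/(1 + r) = 2(0.467)/(1 + 0.467) = 0.9340/1.467 = 0.6367 → 0.64
T̂ = 0.64(46.7) + 0.36(35.8) = 29.888 + 12.888 = 42.776 → 42.78

42.78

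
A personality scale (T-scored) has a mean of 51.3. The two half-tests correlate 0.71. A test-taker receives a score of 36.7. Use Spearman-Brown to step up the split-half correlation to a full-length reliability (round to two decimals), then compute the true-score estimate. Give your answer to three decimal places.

Spearman-Brown: ρ = 2r/(1 + r) = 2(0.71)/(1 + 0.71) = 1.420/1.71 = 0.8304 → 0.83
T̂ = 0.83(36.7) + 0.17(51.3) = 30.461 + 8.721 = 39.1820 → 39.182

39.182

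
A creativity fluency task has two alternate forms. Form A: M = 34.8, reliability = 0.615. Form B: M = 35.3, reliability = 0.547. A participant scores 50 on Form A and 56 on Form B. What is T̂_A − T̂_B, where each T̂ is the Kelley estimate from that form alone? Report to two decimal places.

T̂_A = 0.615(50) + 0.385(34.8) = 44.1480
T̂_B = 0.547(56) + 0.453(35.3) = 46.6229
T̂_A − T̂_B = -2.4749

-2.47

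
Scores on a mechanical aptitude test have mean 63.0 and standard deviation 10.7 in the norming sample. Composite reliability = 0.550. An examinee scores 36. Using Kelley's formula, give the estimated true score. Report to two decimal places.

48.15

T̂ = 0.550(36) + 0.450(63.0) = 19.800 + 28.3500 = 48.150 → 48.15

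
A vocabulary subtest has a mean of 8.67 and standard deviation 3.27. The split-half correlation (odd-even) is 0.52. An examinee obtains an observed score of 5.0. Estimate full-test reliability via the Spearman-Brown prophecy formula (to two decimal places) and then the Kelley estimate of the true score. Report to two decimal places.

6.17

Spearman-Brown: ρ = 2r/(1 + r) = 2(0.52)/(1 + 0.52) = 1.040/1.52 = 0.6842 → 0.68
Weight the observed score by reliability and the mean by (1 − reliability): T̂ = 0.68·5.0 + 0.32·8.67 = 3.400 + 2.7744 = 6.174.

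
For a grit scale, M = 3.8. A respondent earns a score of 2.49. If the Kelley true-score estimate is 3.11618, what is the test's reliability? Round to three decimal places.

T̂ = ρX + (1 − ρ)μ  ⇒  T̂ − μ = ρ(X − μ)
ρ = (T̂ − μ)/(X − μ) = (3.11618 − 3.8) / (2.49 − 3.8) = -0.68382 / -1.31 = 0.52200

0.522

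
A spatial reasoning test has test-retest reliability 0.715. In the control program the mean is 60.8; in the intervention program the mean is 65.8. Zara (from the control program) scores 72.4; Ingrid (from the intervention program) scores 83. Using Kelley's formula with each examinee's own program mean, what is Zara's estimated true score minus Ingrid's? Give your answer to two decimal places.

T̂_Zara = 0.715(72.4) + 0.285(60.8) = 69.0940
T̂_Ingrid = 0.715(83) + 0.285(65.8) = 78.0980
Difference = 69.0940 − 78.0980 = -9.0040

-9.00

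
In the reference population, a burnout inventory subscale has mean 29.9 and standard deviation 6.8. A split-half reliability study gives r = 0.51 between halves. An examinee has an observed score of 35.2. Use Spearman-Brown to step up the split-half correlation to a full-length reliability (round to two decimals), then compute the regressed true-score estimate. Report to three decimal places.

33.504

Spearman-Brown: ρ = 2r/(1 + r) = 2(0.51)/(1 + 0.51) = 1.020/1.51 = 0.6755 → 0.68
T̂ = ρX + (1 − ρ)μ
  = 0.68 × 35.2 + 0.32 × 29.9
  = 23.936 + 9.568
  = 33.5040
  ≈ 33.504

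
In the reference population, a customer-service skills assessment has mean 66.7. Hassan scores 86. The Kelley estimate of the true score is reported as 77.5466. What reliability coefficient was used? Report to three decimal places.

T̂ = ρX + (1 − ρ)μ  ⇒  T̂ − μ = ρ(X − μ)
ρ = (T̂ − μ)/(X − μ) = (77.5466 − 66.7) / (86 − 66.7) = 10.8466 / 19.3 = 0.56200

0.562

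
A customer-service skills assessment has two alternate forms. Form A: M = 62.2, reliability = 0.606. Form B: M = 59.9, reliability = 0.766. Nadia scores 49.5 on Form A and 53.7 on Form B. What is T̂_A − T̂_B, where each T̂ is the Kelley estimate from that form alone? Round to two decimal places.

T̂_A = 0.606(49.5) + 0.394(62.2) = 54.5038
T̂_B = 0.766(53.7) + 0.234(59.9) = 55.1508
T̂_A − T̂_B = -0.6470

-0.65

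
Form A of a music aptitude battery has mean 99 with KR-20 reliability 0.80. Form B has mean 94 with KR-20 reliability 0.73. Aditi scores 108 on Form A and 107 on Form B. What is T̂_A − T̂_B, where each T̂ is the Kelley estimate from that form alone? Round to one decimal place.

T̂_A = 0.80(108) + 0.20(99) = 106.200
T̂_B = 0.73(107) + 0.27(94) = 103.490
T̂_A − T̂_B = 2.710

2.7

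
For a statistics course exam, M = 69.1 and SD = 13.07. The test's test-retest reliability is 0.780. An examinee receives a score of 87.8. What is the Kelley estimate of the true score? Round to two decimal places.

83.69

Kelley's formula gives T̂ = 0.780·87.8 + 0.220·69.1 = 68.4840 + 15.2020 = 83.686.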